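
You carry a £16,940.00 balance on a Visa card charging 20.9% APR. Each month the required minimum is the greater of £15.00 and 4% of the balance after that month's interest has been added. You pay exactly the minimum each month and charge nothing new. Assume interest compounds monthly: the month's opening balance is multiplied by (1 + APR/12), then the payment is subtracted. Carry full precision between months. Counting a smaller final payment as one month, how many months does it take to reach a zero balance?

Monthly rate r = 20.9%/12 = 1.74167% = 0.0174167.
While 4% of the post-interest balance exceeds £15.00, each month B ← (B·(1+r))·(1 − 0.04), i.e. B shrinks by the factor (1+r)·0.96 = 0.97672.
This holds for months 1–163. Entering month 164 the balance is £364.28; 4% of the post-interest balance is now below £15.00, so the flat £15.00 minimum applies from here.
From month 164 a fixed £15.00 at rate r clears £364.28 in 32 more payments. Total: 163 + 32 = 195 months.

195 months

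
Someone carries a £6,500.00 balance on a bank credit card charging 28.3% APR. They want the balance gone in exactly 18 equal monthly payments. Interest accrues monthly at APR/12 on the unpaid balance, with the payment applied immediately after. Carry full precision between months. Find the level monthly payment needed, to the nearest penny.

£447.34

Monthly rate r = 28.3%/12 = 2.35833% = 0.0235833.
Level-payment amortization: P = B₀·r / (1 − (1+r)^(−n)) = 6500.00·0.0235833 / (1 − 1.02358^(−18)).
Denominator 1 − (1+r)^(−18) = 0.342671753.
P = 153.292 / 0.342671753 ≈ 447.34.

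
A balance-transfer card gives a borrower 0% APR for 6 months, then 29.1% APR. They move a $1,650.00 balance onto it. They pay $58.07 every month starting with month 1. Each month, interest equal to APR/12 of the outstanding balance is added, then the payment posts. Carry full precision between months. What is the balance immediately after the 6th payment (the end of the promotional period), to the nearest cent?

Promo months 1–6 at r₀ = 0%/12 = 0; months 7+ at r₁ = 29.1%/12 = 0.02425.
After month 6 (no interest yet): B = $1,650.00 − 6·$58.07 = $1,301.58.

$1,301.58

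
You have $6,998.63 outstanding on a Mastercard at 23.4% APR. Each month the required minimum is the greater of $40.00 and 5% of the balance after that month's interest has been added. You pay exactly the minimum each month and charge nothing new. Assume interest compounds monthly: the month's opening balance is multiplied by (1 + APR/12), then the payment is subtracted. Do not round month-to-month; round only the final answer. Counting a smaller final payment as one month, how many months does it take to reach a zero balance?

94 months

Monthly rate r = 23.4%/12 = 1.95% = 0.0195.
While 5% of the post-interest balance exceeds $40.00, each month B ← (B·(1+r))·(1 − 0.05), i.e. B shrinks by the factor (1+r)·0.95 = 0.96852.
This holds for months 1–69. Entering month 70 the balance is $770.30; 5% of the post-interest balance is now below $40.00, so the flat $40.00 minimum applies from here.
From month 70 a fixed $40.00 at rate r clears $770.30 in 25 more payments. Total: 69 + 25 = 94 months.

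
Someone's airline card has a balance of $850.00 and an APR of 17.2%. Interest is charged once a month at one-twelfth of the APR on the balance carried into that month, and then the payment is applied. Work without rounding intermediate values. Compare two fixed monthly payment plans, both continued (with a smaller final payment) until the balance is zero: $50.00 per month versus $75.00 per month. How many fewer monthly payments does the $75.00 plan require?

7 fewer payments

Monthly rate r = 17.2%/12 = 1.43333% = 0.0143333.
At $50.00/mo: n = ⌈−ln(1 − rB₀/P)/ln(1+r)⌉ = 20 payments (last $31.26); total interest = total paid − $850.00 = $131.26.
At $75.00/mo: 13 payments (last $34.33); total interest $84.33.
Payments saved = 20 − 13 = 7.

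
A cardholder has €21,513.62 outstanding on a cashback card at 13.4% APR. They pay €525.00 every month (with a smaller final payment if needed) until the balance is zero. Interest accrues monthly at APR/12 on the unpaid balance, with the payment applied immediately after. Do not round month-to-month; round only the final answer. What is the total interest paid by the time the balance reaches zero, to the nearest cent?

€7,407.59

Monthly rate r = 13.4%/12 = 1.11667% = 0.0111667.
Payoff takes n = ⌈−ln(1 − rB₀/P)/ln(1+r)⌉ = ⌈55.088⌉ = 56 payments; the last is €46.21.
Total paid = 55·€525.00 + €46.21 = €28,921.21.
Total interest = total paid − principal = €28,921.21 − €21,513.62 = €7,407.59.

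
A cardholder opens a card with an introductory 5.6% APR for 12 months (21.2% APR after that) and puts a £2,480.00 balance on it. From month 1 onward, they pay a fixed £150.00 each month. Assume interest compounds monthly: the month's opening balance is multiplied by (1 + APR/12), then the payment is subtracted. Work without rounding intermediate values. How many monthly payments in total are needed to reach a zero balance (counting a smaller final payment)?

Promo months 1–12 at r₀ = 5.6%/12 = 0.00466667; months 13+ at r₁ = 21.2%/12 = 0.0176667.
After month 12: iterate B ← B·(1+r₀) − £150.00 for 12 months → £775.57.
Then at r₁ with £150.00/mo: n₂ = −ln(1 − r₁·B/P)/ln(1+r₁) ≈ 5.47 → 6 more payments.

18 months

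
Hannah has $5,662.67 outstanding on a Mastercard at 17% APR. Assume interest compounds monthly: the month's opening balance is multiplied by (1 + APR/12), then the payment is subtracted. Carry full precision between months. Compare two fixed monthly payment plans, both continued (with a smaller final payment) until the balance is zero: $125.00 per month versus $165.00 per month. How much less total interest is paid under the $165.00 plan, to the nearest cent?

Monthly rate r = 17%/12 = 1.41667% = 0.0141667.
At $125.00/mo: n = ⌈−ln(1 − rB₀/P)/ln(1+r)⌉ = 73 payments (last $122.07); total interest = total paid − $5,662.67 = $3,459.40.
At $165.00/mo: 48 payments (last $55.84); total interest $2,148.17.
Interest saved = $3,459.40 − $2,148.17 = $1,311.23.

$1,311.23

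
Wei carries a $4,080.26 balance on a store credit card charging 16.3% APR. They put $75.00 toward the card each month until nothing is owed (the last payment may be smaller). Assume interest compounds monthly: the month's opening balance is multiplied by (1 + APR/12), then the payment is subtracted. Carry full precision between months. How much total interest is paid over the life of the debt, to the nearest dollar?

$3,386

Monthly rate r = 16.3%/12 = 1.35833% = 0.0135833.
Payoff takes n = ⌈−ln(1 − rB₀/P)/ln(1+r)⌉ = ⌈99.553⌉ = 100 payments; the last is $41.60.
Total paid = 99·$75.00 + $41.60 = $7,466.60.
Total interest = total paid − principal = $7,466.60 − $4,080.26 = $3,386.34.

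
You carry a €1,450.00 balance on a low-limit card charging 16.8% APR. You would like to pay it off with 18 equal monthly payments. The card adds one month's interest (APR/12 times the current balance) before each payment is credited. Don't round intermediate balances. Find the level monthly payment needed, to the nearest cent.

€91.69

Monthly rate r = 16.8%/12 = 1.4% = 0.014.
Level-payment amortization: P = B₀·r / (1 − (1+r)^(−n)) = 1450.00·0.014 / (1 − 1.014^(−18)).
Denominator 1 − (1+r)^(−18) = 0.221395678.
P = 20.3 / 0.221395678 ≈ 91.69.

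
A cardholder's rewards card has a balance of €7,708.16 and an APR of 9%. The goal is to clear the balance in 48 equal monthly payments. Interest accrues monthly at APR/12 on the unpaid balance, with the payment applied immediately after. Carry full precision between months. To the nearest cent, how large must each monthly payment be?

€191.82

Monthly rate r = 9%/12 = 0.75% = 0.0075.
Level-payment amortization: P = B₀·r / (1 − (1+r)^(−n)) = 7708.16·0.0075 / (1 − 1.0075^(−48)).
Denominator 1 − (1+r)^(−48) = 0.301385864.
P = 57.8112 / 0.301385864 ≈ 191.82.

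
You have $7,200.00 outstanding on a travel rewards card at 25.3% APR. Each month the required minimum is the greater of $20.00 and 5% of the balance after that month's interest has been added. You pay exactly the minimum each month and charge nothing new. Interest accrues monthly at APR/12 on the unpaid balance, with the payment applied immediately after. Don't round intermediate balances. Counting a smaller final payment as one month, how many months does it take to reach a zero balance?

122 months

Monthly rate r = 25.3%/12 = 2.10833% = 0.0210833.
While 5% of the post-interest balance exceeds $20.00, each month B ← (B·(1+r))·(1 − 0.05), i.e. B shrinks by the factor (1+r)·0.95 = 0.97003.
This holds for months 1–96. Entering month 97 the balance is $387.86; 5% of the post-interest balance is now below $20.00, so the flat $20.00 minimum applies from here.
From month 97 a fixed $20.00 at rate r clears $387.86 in 26 more payments. Total: 96 + 26 = 122 months.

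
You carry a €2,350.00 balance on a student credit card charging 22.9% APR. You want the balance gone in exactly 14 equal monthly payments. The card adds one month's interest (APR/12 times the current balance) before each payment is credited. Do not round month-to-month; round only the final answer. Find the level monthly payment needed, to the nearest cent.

€192.86

Monthly rate r = 22.9%/12 = 1.90833% = 0.0190833.
Level-payment amortization: P = B₀·r / (1 − (1+r)^(−n)) = 2350.00·0.0190833 / (1 − 1.01908^(−14)).
Denominator 1 − (1+r)^(−14) = 0.23252504.
P = 44.8458 / 0.23252504 ≈ 192.86.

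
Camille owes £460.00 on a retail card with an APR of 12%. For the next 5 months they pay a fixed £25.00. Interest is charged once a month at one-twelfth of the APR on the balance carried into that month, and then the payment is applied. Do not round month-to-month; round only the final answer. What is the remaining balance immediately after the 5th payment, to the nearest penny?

Monthly rate r = 12%/12 = 1% = 0.01.
Each month: B ← B·(1+r) − £25.00.
Month 1: interest £4.60; balance after payment £439.60.
Month 2: interest £4.40; balance after payment £419.00.
Month 3: interest £4.19; balance after payment £398.19.
Month 4: interest £3.98; balance after payment £377.17.
Month 5: interest £3.77; balance after payment £355.94.

£355.94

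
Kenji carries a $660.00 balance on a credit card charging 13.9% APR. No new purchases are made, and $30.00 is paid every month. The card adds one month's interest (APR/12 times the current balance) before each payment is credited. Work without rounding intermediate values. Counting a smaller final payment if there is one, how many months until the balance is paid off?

26 payments

Monthly rate r = 13.9%/12 = 1.15833% = 0.0115833.
Recurrence: B ← B·(1+r) − $30.00.
Month 1: interest $7.65; balance after payment $637.64.
Month 2: interest $7.39; balance after payment $615.03.
Closed form: n = −ln(1 − rB₀/P)/ln(1+r) = −ln(0.74517)/ln(1.01158) ≈ 25.541, so the balance reaches zero during payment 26.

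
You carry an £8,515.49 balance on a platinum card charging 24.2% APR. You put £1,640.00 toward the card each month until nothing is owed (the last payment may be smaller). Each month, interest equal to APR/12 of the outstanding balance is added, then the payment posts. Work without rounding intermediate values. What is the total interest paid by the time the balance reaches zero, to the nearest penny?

Monthly rate r = 24.2%/12 = 2.01667% = 0.0201667.
Payoff takes n = ⌈−ln(1 − rB₀/P)/ln(1+r)⌉ = ⌈5.540⌉ = 6 payments; the last is £889.59.
Total paid = 5·£1,640.00 + £889.59 = £9,089.59.
Total interest = total paid − principal = £9,089.59 − £8,515.49 = £574.10.

£574.10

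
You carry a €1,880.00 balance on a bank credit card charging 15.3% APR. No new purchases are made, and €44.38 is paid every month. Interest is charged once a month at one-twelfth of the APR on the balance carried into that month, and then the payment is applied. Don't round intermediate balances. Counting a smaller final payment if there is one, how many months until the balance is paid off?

62 payments

Monthly rate r = 15.3%/12 = 1.275% = 0.01275.
Recurrence: B ← B·(1+r) − €44.38.
Month 1: interest €23.97; balance after payment €1,859.59.
Month 2: interest €23.71; balance after payment €1,838.92.
Closed form: n = −ln(1 − rB₀/P)/ln(1+r) = −ln(0.45989)/ln(1.01275) ≈ 61.310, so the balance reaches zero during payment 62.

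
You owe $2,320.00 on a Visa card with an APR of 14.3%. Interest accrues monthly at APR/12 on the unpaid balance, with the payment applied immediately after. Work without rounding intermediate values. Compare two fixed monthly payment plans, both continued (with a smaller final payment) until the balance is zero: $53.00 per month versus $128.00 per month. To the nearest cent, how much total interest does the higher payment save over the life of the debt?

Monthly rate r = 14.3%/12 = 1.19167% = 0.0119167.
At $53.00/mo: n = ⌈−ln(1 − rB₀/P)/ln(1+r)⌉ = 63 payments (last $13.10); total interest = total paid − $2,320.00 = $979.10.
At $128.00/mo: 21 payments (last $69.43); total interest $309.43.
Interest saved = $979.10 − $309.43 = $669.67.

$669.67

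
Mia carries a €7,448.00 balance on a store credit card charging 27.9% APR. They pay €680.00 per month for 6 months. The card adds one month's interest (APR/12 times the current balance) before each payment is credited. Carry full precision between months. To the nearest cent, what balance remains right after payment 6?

€4,224.66

Monthly rate r = 27.9%/12 = 2.325% = 0.02325.
Each month: B ← B·(1+r) − €680.00.
Month 1: interest €173.17; balance after payment €6,941.17.
Month 2: interest €161.38; balance after payment €6,422.55.
Month 3: interest €149.32; balance after payment €5,891.87.
Month 4: interest €136.99; balance after payment €5,348.86.
Month 5: interest €124.36; balance after payment €4,793.22.
Month 6: interest €111.44; balance after payment €4,224.66.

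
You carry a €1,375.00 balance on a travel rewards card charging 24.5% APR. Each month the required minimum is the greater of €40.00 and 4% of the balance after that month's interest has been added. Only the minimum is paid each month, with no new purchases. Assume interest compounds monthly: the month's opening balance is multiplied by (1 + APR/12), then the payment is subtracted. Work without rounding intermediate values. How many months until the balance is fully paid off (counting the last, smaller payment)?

51 months

Monthly rate r = 24.5%/12 = 2.04167% = 0.0204167.
While 4% of the post-interest balance exceeds €40.00, each month B ← (B·(1+r))·(1 − 0.04), i.e. B shrinks by the factor (1+r)·0.96 = 0.9796.
This holds for months 1–17. Entering month 18 the balance is €968.57; 4% of the post-interest balance is now below €40.00, so the flat €40.00 minimum applies from here.
From month 18 a fixed €40.00 at rate r clears €968.57 in 34 more payments. Total: 17 + 34 = 51 months.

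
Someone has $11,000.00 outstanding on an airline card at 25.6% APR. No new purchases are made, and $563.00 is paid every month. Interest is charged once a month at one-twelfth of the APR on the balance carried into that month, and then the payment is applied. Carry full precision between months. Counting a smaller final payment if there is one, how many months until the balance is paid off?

Monthly rate r = 25.6%/12 = 2.13333% = 0.0213333.
Recurrence: B ← B·(1+r) − $563.00.
Month 1: interest $234.67; balance after payment $10,671.67.
Month 2: interest $227.66; balance after payment $10,336.33.
Closed form: n = −ln(1 − rB₀/P)/ln(1+r) = −ln(0.58319)/ln(1.02133) ≈ 25.546, so the balance reaches zero during payment 26.

26 payments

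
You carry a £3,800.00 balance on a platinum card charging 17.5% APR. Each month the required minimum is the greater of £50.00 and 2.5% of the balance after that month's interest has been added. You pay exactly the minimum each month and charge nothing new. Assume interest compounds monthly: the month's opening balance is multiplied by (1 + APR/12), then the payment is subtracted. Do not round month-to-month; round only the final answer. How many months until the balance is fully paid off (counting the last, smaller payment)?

Monthly rate r = 17.5%/12 = 1.45833% = 0.0145833.
While 2.5% of the post-interest balance exceeds £50.00, each month B ← (B·(1+r))·(1 − 0.025), i.e. B shrinks by the factor (1+r)·0.975 = 0.98922.
This holds for months 1–61. Entering month 62 the balance is £1,961.63; 2.5% of the post-interest balance is now below £50.00, so the flat £50.00 minimum applies from here.
From month 62 a fixed £50.00 at rate r clears £1,961.63 in 59 more payments. Total: 61 + 59 = 120 months.

120 months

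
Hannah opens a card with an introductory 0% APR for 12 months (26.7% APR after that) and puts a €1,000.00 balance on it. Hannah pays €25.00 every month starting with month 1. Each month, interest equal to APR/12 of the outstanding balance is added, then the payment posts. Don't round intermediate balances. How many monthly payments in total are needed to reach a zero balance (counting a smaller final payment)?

Promo months 1–12 at r₀ = 0%/12 = 0; months 13+ at r₁ = 26.7%/12 = 0.02225.
After month 12 (no interest yet): B = €1,000.00 − 12·€25.00 = €700.00.
Then at r₁ with €25.00/mo: n₂ = −ln(1 − r₁·B/P)/ln(1+r₁) ≈ 44.33 → 45 more payments.

57 months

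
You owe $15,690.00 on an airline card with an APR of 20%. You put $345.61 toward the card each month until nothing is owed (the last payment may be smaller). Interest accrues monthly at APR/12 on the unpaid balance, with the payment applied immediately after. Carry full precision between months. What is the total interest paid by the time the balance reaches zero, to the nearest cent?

Monthly rate r = 20%/12 = 1.66667% = 0.0166667.
Payoff takes n = ⌈−ln(1 − rB₀/P)/ln(1+r)⌉ = ⌈85.496⌉ = 86 payments; the last is $172.06.
Total paid = 85·$345.61 + $172.06 = $29,548.91.
Total interest = total paid − principal = $29,548.91 − $15,690.00 = $13,858.91.

$13,858.91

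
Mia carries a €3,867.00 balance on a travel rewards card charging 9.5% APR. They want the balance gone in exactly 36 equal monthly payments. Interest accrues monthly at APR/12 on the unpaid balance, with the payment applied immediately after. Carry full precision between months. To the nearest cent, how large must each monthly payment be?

Monthly rate r = 9.5%/12 = 0.791667% = 0.00791667.
Level-payment amortization: P = B₀·r / (1 − (1+r)^(−n)) = 3867.00·0.00791667 / (1 − 1.00792^(−36)).
Denominator 1 − (1+r)^(−36) = 0.247141357.
P = 30.6138 / 0.247141357 ≈ 123.87.

€123.87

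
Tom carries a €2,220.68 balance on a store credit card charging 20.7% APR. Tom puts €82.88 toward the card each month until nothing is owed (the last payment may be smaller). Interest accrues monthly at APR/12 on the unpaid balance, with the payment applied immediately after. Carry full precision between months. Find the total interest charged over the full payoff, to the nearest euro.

Monthly rate r = 20.7%/12 = 1.725% = 0.01725.
Payoff takes n = ⌈−ln(1 − rB₀/P)/ln(1+r)⌉ = ⌈36.266⌉ = 37 payments; the last is €22.21.
Total paid = 36·€82.88 + €22.21 = €3,005.89.
Total interest = total paid − principal = €3,005.89 − €2,220.68 = €785.21.

€785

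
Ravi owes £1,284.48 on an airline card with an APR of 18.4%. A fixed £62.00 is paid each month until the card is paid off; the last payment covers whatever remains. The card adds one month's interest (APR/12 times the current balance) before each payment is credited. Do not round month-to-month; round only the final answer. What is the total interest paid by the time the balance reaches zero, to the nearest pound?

£273

Monthly rate r = 18.4%/12 = 1.53333% = 0.0153333.
Payoff takes n = ⌈−ln(1 − rB₀/P)/ln(1+r)⌉ = ⌈25.119⌉ = 26 payments; the last is £7.44.
Total paid = 25·£62.00 + £7.44 = £1,557.44.
Total interest = total paid − principal = £1,557.44 − £1,284.48 = £272.96.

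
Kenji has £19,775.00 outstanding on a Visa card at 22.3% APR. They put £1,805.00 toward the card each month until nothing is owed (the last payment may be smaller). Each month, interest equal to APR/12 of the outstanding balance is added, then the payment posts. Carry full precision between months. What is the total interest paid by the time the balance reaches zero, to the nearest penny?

£2,544.83

Monthly rate r = 22.3%/12 = 1.85833% = 0.0185833.
Payoff takes n = ⌈−ln(1 − rB₀/P)/ln(1+r)⌉ = ⌈12.363⌉ = 13 payments; the last is £659.83.
Total paid = 12·£1,805.00 + £659.83 = £22,319.83.
Total interest = total paid − principal = £22,319.83 − £19,775.00 = £2,544.83.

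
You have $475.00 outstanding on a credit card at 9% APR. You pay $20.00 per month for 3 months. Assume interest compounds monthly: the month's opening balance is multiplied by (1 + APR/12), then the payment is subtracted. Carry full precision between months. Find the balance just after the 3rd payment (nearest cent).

Monthly rate r = 9%/12 = 0.75% = 0.0075.
Each month: B ← B·(1+r) − $20.00.
Month 1: interest $3.56; balance after payment $458.56.
Month 2: interest $3.44; balance after payment $442.00.
Month 3: interest $3.32; balance after payment $425.32.

$425.32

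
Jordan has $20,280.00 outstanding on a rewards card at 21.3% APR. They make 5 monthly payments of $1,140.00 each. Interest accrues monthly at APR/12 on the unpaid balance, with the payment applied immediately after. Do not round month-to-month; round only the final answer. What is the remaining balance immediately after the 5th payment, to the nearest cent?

$16,238.92

Monthly rate r = 21.3%/12 = 1.775% = 0.01775.
Each month: B ← B·(1+r) − $1,140.00.
Month 1: interest $359.97; balance after payment $19,499.97.
Month 2: interest $346.12; balance after payment $18,706.09.
Month 3: interest $332.03; balance after payment $17,898.13.
Month 4: interest $317.69; balance after payment $17,075.82.
Month 5: interest $303.10; balance after payment $16,238.92.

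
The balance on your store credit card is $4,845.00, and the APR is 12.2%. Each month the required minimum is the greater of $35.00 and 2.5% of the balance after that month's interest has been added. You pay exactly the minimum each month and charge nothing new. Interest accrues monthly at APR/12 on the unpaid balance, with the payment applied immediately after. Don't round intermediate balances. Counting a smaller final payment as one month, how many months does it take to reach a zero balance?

Monthly rate r = 12.2%/12 = 1.01667% = 0.0101667.
While 2.5% of the post-interest balance exceeds $35.00, each month B ← (B·(1+r))·(1 − 0.025), i.e. B shrinks by the factor (1+r)·0.975 = 0.98491.
This holds for months 1–83. Entering month 84 the balance is $1,371.82; 2.5% of the post-interest balance is now below $35.00, so the flat $35.00 minimum applies from here.
From month 84 a fixed $35.00 at rate r clears $1,371.82 in 51 more payments. Total: 83 + 51 = 134 months.

134 months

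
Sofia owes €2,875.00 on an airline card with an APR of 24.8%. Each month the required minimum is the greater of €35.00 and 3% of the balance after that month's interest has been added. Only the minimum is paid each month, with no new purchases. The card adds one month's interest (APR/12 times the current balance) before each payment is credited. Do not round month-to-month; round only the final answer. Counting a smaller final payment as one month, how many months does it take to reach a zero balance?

148 months

Monthly rate r = 24.8%/12 = 2.06667% = 0.0206667.
While 3% of the post-interest balance exceeds €35.00, each month B ← (B·(1+r))·(1 − 0.03), i.e. B shrinks by the factor (1+r)·0.97 = 0.99005.
This holds for months 1–93. Entering month 94 the balance is €1,134.00; 3% of the post-interest balance is now below €35.00, so the flat €35.00 minimum applies from here.
From month 94 a fixed €35.00 at rate r clears €1,134.00 in 55 more payments. Total: 93 + 55 = 148 months.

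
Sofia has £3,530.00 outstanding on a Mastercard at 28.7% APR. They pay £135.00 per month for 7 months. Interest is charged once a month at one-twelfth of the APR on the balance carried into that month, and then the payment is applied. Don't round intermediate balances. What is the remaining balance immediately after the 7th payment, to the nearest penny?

Monthly rate r = 28.7%/12 = 2.39167% = 0.0239167.
Each month: B ← B·(1+r) − £135.00.
Month 1: interest £84.43; balance after payment £3,479.43.
Month 2: interest £83.22; balance after payment £3,427.64.
Month 3: interest £81.98; balance after payment £3,374.62.
Month 4: interest £80.71; balance after payment £3,320.33.
Month 5: interest £79.41; balance after payment £3,264.74.
Month 6: interest £78.08; balance after payment £3,207.82.
Month 7: interest £76.72; balance after payment £3,149.54.

£3,149.54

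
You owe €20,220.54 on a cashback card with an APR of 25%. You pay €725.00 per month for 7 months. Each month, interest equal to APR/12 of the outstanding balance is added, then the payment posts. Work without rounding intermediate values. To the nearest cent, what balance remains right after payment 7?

Monthly rate r = 25%/12 = 2.08333% = 0.0208333.
Each month: B ← B·(1+r) − €725.00.
Month 1: interest €421.26; balance after payment €19,916.80.
Month 2: interest €414.93; balance after payment €19,606.73.
Month 3: interest €408.47; balance after payment €19,290.21.
Month 4: interest €401.88; balance after payment €18,967.09.
Month 5: interest €395.15; balance after payment €18,637.24.
Month 6: interest €388.28; balance after payment €18,300.51.
Month 7: interest €381.26; balance after payment €17,956.77.

€17,956.77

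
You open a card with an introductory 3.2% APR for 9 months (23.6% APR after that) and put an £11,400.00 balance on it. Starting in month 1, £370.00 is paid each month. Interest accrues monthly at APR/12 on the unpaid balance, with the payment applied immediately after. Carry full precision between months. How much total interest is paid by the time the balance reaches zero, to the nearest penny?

Promo months 1–9 at r₀ = 3.2%/12 = 0.00266667; months 10+ at r₁ = 23.6%/12 = 0.0196667.
After month 9: iterate B ← B·(1+r₀) − £370.00 for 9 months → £8,310.79.
Then at r₁ with £370.00/mo: n₂ = −ln(1 − r₁·B/P)/ln(1+r₁) ≈ 29.93 → 30 more payments.
Total paid = 38·£370.00 + £344.89 = £14,404.89; interest = £14,404.89 − £11,400.00 = £3,004.89.

£3,004.89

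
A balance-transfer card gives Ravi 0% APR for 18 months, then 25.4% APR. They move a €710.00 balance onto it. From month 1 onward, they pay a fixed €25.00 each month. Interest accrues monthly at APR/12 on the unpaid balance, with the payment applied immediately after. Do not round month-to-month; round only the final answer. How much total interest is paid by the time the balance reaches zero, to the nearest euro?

Promo months 1–18 at r₀ = 0%/12 = 0; months 19+ at r₁ = 25.4%/12 = 0.0211667.
After month 18 (no interest yet): B = €710.00 − 18·€25.00 = €260.00.
Then at r₁ with €25.00/mo: n₂ = −ln(1 − r₁·B/P)/ln(1+r₁) ≈ 11.87 → 12 more payments.
Total paid = 29·€25.00 + €21.79 = €746.79; interest = €746.79 − €710.00 = €36.79.

€37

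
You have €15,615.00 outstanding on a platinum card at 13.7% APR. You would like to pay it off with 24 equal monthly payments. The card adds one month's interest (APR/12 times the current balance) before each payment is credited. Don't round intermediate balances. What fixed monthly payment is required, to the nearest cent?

Monthly rate r = 13.7%/12 = 1.14167% = 0.0114167.
Level-payment amortization: P = B₀·r / (1 − (1+r)^(−n)) = 15615.00·0.0114167 / (1 − 1.01142^(−24)).
Denominator 1 − (1+r)^(−24) = 0.23848676.
P = 178.271 / 0.23848676 ≈ 747.51.

€747.51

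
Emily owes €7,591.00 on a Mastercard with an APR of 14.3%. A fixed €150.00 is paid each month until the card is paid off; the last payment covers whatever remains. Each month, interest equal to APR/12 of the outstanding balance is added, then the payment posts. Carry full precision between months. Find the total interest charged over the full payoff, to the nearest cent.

Monthly rate r = 14.3%/12 = 1.19167% = 0.0119167.
Payoff takes n = ⌈−ln(1 − rB₀/P)/ln(1+r)⌉ = ⌈77.998⌉ = 78 payments; the last is €149.65.
Total paid = 77·€150.00 + €149.65 = €11,699.65.
Total interest = total paid − principal = €11,699.65 − €7,591.00 = €4,108.65.

€4,108.65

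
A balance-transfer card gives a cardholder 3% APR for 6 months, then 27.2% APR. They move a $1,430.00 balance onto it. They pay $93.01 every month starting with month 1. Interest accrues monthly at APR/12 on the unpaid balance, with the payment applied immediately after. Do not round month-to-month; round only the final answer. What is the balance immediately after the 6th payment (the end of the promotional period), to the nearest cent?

$890.02

Promo months 1–6 at r₀ = 3%/12 = 0.0025; months 7+ at r₁ = 27.2%/12 = 0.0226667.
After month 6: iterate B ← B·(1+r₀) − $93.01 for 6 months → $890.02.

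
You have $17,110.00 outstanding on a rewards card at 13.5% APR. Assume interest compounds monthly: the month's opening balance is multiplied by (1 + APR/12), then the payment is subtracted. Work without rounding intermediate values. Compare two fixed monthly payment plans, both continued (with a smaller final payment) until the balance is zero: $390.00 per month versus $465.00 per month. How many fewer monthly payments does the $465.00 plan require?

13 fewer payments

Monthly rate r = 13.5%/12 = 1.125% = 0.01125.
At $390.00/mo: n = ⌈−ln(1 − rB₀/P)/ln(1+r)⌉ = 61 payments (last $318.04); total interest = total paid − $17,110.00 = $6,608.04.
At $465.00/mo: 48 payments (last $356.06); total interest $5,101.06.
Payments saved = 61 − 48 = 13.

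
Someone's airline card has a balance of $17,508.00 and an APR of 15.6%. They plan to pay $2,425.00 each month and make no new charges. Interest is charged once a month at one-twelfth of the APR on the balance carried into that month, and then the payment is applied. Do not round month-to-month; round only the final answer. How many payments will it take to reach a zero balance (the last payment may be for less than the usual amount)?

Monthly rate r = 15.6%/12 = 1.3% = 0.013.
Recurrence: B ← B·(1+r) − $2,425.00.
Month 1: interest $227.60; balance after payment $15,310.60.
Month 2: interest $199.04; balance after payment $13,084.64.
Closed form: n = −ln(1 − rB₀/P)/ln(1+r) = −ln(0.90614)/ln(1.013) ≈ 7.631, so the balance reaches zero during payment 8.

8 months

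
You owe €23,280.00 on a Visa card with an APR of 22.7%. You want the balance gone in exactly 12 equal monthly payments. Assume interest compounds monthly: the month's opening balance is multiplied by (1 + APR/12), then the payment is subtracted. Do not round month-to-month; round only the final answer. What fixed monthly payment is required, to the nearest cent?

Monthly rate r = 22.7%/12 = 1.89167% = 0.0189167.
Level-payment amortization: P = B₀·r / (1 − (1+r)^(−n)) = 23280.00·0.0189167 / (1 − 1.01892^(−12)).
Denominator 1 − (1+r)^(−12) = 0.201387679.
P = 440.38 / 0.201387679 ≈ 2186.73.

€2,186.73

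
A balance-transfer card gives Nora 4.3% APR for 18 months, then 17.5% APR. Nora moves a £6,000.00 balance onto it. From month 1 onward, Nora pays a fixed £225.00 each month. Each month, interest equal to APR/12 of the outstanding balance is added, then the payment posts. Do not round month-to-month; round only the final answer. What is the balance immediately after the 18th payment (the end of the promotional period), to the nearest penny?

£2,223.27

Promo months 1–18 at r₀ = 4.3%/12 = 0.00358333; months 19+ at r₁ = 17.5%/12 = 0.0145833.
After month 18: iterate B ← B·(1+r₀) − £225.00 for 18 months → £2,223.27.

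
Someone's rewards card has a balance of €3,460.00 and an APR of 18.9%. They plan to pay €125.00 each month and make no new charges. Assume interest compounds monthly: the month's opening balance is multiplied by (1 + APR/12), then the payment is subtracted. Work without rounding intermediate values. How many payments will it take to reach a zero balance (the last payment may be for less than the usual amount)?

37 months

Monthly rate r = 18.9%/12 = 1.575% = 0.01575.
Recurrence: B ← B·(1+r) − €125.00.
Month 1: interest €54.49; balance after payment €3,389.49.
Month 2: interest €53.38; balance after payment €3,317.88.
Closed form: n = −ln(1 − rB₀/P)/ln(1+r) = −ln(0.56404)/ln(1.01575) ≈ 36.643, so the balance reaches zero during payment 37.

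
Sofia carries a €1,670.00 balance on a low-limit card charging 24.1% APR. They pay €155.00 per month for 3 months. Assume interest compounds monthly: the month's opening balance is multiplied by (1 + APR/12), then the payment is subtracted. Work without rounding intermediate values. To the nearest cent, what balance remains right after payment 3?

€1,298.25

Monthly rate r = 24.1%/12 = 2.00833% = 0.0200833.
Each month: B ← B·(1+r) − €155.00.
Month 1: interest €33.54; balance after payment €1,548.54.
Month 2: interest €31.10; balance after payment €1,424.64.
Month 3: interest €28.61; balance after payment €1,298.25.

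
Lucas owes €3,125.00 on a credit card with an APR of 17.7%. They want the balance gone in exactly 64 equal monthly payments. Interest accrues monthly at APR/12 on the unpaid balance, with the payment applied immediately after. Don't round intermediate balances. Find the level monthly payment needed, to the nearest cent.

€75.78

Monthly rate r = 17.7%/12 = 1.475% = 0.01475.
Level-payment amortization: P = B₀·r / (1 − (1+r)^(−n)) = 3125.00·0.01475 / (1 − 1.01475^(−64)).
Denominator 1 − (1+r)^(−64) = 0.608239937.
P = 46.0938 / 0.608239937 ≈ 75.78.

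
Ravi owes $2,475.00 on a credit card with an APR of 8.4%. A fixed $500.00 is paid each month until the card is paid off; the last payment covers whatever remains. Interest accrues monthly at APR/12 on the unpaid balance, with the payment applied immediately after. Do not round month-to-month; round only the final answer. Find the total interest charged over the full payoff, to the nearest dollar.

$53

Monthly rate r = 8.4%/12 = 0.7% = 0.007.
Payoff takes n = ⌈−ln(1 − rB₀/P)/ln(1+r)⌉ = ⌈5.055⌉ = 6 payments; the last is $27.79.
Total paid = 5·$500.00 + $27.79 = $2,527.79.
Total interest = total paid − principal = $2,527.79 − $2,475.00 = $52.79.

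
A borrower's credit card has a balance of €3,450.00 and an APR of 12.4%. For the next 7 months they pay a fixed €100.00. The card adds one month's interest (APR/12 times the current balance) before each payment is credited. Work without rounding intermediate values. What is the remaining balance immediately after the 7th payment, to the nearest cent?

Monthly rate r = 12.4%/12 = 1.03333% = 0.0103333.
Each month: B ← B·(1+r) − €100.00.
Month 1: interest €35.65; balance after payment €3,385.65.
Month 2: interest €34.99; balance after payment €3,320.64.
Month 3: interest €34.31; balance after payment €3,254.95.
Month 4: interest €33.63; balance after payment €3,188.58.
Month 5: interest €32.95; balance after payment €3,121.53.
Month 6: interest €32.26; balance after payment €3,053.79.
Month 7: interest €31.56; balance after payment €2,985.34.

€2,985.34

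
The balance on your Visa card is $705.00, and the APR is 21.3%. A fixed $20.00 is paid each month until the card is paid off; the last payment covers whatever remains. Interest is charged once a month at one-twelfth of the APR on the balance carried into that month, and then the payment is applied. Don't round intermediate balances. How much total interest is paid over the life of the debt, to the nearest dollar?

$412

Monthly rate r = 21.3%/12 = 1.775% = 0.01775.
Payoff takes n = ⌈−ln(1 − rB₀/P)/ln(1+r)⌉ = ⌈55.851⌉ = 56 payments; the last is $17.05.
Total paid = 55·$20.00 + $17.05 = $1,117.05.
Total interest = total paid − principal = $1,117.05 − $705.00 = $412.05.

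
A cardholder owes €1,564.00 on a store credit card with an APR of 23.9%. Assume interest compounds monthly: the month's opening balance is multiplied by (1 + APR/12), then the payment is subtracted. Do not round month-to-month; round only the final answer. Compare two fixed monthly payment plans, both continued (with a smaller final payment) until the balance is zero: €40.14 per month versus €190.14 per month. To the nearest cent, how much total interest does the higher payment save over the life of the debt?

€1,320.30

Monthly rate r = 23.9%/12 = 1.99167% = 0.0199167.
At €40.14/mo: n = ⌈−ln(1 − rB₀/P)/ln(1+r)⌉ = 76 payments (last €34.96); total interest = total paid − €1,564.00 = €1,481.46.
At €190.14/mo: 10 payments (last €13.90); total interest €161.16.
Interest saved = €1,481.46 − €161.16 = €1,320.30.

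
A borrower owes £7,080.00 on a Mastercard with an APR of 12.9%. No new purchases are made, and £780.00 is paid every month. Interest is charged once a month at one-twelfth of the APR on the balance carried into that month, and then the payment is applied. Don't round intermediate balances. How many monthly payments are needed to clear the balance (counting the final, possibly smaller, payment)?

Monthly rate r = 12.9%/12 = 1.075% = 0.01075.
Recurrence: B ← B·(1+r) − £780.00.
Month 1: interest £76.11; balance after payment £6,376.11.
Month 2: interest £68.54; balance after payment £5,664.65.
Closed form: n = −ln(1 − rB₀/P)/ln(1+r) = −ln(0.90242)/ln(1.01075) ≈ 9.602, so the balance reaches zero during payment 10.

10 months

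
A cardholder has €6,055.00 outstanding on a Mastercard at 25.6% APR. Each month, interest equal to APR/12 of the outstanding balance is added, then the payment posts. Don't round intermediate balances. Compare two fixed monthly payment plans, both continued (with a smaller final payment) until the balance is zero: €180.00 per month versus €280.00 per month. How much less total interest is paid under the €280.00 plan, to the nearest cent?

€2,576.26

Monthly rate r = 25.6%/12 = 2.13333% = 0.0213333.
At €180.00/mo: n = ⌈−ln(1 − rB₀/P)/ln(1+r)⌉ = 60 payments (last €163.09); total interest = total paid − €6,055.00 = €4,728.09.
At €280.00/mo: 30 payments (last €86.83); total interest €2,151.83.
Interest saved = €4,728.09 − €2,151.83 = €2,576.26.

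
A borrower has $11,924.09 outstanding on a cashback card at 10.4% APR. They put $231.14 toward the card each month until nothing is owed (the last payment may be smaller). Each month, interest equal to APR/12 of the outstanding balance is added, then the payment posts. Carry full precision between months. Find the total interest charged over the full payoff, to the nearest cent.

$3,948.45

Monthly rate r = 10.4%/12 = 0.866667% = 0.00866667.
Payoff takes n = ⌈−ln(1 − rB₀/P)/ln(1+r)⌉ = ⌈68.670⌉ = 69 payments; the last is $155.02.
Total paid = 68·$231.14 + $155.02 = $15,872.54.
Total interest = total paid − principal = $15,872.54 − $11,924.09 = $3,948.45.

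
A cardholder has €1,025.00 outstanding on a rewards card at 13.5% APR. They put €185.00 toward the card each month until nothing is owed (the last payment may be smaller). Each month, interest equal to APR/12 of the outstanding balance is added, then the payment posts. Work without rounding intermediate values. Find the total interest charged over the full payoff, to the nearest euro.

Monthly rate r = 13.5%/12 = 1.125% = 0.01125.
Payoff takes n = ⌈−ln(1 − rB₀/P)/ln(1+r)⌉ = ⌈5.753⌉ = 6 payments; the last is €139.47.
Total paid = 5·€185.00 + €139.47 = €1,064.47.
Total interest = total paid − principal = €1,064.47 − €1,025.00 = €39.47.

€39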